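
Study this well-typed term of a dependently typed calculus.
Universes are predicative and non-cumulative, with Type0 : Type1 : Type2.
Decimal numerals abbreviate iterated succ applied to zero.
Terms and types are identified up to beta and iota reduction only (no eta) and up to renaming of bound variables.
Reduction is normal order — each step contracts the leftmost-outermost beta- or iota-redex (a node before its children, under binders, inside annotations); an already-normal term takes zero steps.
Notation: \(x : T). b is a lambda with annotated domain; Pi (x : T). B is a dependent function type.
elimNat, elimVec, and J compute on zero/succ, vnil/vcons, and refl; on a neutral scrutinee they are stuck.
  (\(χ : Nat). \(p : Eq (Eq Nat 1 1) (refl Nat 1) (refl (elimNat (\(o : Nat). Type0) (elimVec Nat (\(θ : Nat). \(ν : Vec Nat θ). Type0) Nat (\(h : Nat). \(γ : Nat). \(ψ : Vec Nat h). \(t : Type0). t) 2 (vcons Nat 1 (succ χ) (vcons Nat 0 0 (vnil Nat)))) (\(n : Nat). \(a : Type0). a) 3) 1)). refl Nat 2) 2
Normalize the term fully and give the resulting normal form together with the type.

resulting normal form:
  \(χ : Eq (Eq Nat 1 1) (refl Nat 1) (refl Nat 1)). refl Nat 2
inferred type:
  Pi (χ : Eq (Eq Nat 1 1) (refl Nat 1) (refl Nat 1)). Eq Nat 2 2
observation: 22 normal-order steps separate the term from its normal form.


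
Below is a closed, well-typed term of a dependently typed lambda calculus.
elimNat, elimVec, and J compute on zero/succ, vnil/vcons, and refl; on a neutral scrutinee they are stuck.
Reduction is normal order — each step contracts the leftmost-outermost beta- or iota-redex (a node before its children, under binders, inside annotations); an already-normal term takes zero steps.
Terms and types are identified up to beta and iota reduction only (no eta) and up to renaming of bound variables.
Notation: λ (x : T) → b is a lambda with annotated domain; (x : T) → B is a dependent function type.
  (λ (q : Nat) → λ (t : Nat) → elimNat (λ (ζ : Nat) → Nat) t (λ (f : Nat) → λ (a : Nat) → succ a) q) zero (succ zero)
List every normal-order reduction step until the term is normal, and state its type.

normal-order reduction:
  (λ (q : Nat) → λ (t : Nat) → elimNat (λ (ζ : Nat) → Nat) t (λ (f : Nat) → λ (a : Nat) → succ a) q) zero (succ zero)
  ~> (λ (q : Nat) → elimNat (λ (t : Nat) → Nat) q (λ (ζ : Nat) → λ (f : Nat) → succ f) zero) (succ zero)
  ~> elimNat (λ (q : Nat) → Nat) (succ zero) (λ (t : Nat) → λ (ζ : Nat) → succ ζ) zero
  ~> succ zero
inferred type:
  Nat


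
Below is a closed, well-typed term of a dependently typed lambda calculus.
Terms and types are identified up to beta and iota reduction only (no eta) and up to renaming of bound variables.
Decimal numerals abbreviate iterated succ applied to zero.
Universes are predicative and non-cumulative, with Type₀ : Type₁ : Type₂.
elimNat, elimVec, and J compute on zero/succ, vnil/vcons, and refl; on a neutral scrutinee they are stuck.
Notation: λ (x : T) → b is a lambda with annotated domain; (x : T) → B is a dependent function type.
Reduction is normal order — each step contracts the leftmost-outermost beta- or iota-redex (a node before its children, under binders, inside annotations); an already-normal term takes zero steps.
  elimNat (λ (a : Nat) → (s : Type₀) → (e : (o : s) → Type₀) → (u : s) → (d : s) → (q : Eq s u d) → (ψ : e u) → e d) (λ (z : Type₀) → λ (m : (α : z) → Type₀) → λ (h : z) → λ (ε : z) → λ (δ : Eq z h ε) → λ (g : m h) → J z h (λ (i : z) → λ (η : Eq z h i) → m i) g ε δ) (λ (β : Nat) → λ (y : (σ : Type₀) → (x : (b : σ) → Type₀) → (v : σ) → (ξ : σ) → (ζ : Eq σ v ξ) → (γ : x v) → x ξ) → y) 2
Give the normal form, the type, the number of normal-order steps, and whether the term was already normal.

normal form:
  λ (a : Type₀) → λ (s : (e : a) → Type₀) → λ (o : a) → λ (u : a) → λ (d : Eq a o u) → λ (q : s o) → J a o (λ (ψ : a) → λ (z : Eq a o ψ) → s ψ) q u d
the term's type:
  (a : Type₀) → (s : (e : a) → Type₀) → (o : a) → (u : a) → (d : Eq a o u) → (q : s o) → s u
steps to reach normal form (normal order): 7
already normal: no
first contracted redex: an elimNat iota-redex


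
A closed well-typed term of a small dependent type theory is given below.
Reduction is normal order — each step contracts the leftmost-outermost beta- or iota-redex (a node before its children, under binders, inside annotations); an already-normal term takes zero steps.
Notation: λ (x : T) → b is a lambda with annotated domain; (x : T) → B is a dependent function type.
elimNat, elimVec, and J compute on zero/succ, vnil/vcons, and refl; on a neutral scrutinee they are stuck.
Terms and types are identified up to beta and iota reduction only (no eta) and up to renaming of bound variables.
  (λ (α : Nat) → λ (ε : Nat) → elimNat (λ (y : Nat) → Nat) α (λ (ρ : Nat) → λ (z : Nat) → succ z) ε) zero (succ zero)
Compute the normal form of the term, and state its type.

resulting normal form:
  succ zero
the term's type:
  Nat


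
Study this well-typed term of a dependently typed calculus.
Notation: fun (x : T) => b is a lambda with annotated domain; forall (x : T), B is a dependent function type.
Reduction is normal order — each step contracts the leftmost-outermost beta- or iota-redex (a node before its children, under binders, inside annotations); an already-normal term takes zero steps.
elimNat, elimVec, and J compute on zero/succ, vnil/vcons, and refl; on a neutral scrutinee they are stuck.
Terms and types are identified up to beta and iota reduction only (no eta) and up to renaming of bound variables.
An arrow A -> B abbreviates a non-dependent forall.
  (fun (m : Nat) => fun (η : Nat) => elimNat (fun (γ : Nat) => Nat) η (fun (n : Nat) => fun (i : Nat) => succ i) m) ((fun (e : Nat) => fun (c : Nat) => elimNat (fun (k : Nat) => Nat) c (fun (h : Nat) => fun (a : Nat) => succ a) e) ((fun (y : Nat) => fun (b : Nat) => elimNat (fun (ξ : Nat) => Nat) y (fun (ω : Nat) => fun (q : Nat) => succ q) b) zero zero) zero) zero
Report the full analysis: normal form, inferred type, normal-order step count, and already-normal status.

reduced normal form:
  zero
inferred type:
  Nat
normal-order step count: 9
term was already normal: no
first contracted redex: a beta-redex


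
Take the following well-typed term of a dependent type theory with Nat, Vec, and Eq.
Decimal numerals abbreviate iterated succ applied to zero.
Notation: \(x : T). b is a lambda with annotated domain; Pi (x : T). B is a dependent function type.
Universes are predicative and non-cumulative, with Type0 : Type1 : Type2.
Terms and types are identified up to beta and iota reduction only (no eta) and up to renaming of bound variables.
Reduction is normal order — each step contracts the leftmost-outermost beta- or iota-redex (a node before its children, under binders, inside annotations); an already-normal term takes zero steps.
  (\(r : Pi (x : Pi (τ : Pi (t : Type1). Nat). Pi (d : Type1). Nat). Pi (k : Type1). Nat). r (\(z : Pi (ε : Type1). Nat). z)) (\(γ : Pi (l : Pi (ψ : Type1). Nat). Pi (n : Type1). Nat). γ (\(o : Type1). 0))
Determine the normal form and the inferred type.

normal form:
  \(r : Type1). 0
type:
  Pi (r : Type1). Nat
observation: normalization takes exactly 3 steps under the normal-order strategy.


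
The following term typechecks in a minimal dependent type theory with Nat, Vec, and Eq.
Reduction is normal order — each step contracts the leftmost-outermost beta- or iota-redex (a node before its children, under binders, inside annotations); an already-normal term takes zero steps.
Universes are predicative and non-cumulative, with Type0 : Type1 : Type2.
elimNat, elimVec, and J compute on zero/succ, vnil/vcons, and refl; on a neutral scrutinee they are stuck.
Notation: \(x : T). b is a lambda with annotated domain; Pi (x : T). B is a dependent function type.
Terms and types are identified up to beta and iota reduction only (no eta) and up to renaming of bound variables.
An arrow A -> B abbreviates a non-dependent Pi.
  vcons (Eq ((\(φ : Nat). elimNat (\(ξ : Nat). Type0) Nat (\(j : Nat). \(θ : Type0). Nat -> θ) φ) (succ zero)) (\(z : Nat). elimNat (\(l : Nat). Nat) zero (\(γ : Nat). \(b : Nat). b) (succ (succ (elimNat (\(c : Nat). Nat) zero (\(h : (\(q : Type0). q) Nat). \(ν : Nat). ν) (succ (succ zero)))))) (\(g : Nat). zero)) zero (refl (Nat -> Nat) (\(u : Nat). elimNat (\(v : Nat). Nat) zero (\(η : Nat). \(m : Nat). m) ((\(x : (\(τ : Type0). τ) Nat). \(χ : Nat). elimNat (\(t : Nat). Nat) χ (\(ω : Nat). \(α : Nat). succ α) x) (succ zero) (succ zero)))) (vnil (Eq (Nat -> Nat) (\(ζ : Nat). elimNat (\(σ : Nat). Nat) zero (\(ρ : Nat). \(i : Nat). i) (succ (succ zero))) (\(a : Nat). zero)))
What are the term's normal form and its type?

normal form:
  vcons (Eq (Nat -> Nat) (\(φ : Nat). zero) (\(ξ : Nat). zero)) zero (refl (Nat -> Nat) (\(j : Nat). zero)) (vnil (Eq (Nat -> Nat) (\(θ : Nat). zero) (\(z : Nat). zero)))
inferred type:
  Vec (Eq (Nat -> Nat) (\(φ : Nat). zero) (\(ξ : Nat). zero)) (succ zero)
observation: 39 normal-order steps separate the term from its normal form.


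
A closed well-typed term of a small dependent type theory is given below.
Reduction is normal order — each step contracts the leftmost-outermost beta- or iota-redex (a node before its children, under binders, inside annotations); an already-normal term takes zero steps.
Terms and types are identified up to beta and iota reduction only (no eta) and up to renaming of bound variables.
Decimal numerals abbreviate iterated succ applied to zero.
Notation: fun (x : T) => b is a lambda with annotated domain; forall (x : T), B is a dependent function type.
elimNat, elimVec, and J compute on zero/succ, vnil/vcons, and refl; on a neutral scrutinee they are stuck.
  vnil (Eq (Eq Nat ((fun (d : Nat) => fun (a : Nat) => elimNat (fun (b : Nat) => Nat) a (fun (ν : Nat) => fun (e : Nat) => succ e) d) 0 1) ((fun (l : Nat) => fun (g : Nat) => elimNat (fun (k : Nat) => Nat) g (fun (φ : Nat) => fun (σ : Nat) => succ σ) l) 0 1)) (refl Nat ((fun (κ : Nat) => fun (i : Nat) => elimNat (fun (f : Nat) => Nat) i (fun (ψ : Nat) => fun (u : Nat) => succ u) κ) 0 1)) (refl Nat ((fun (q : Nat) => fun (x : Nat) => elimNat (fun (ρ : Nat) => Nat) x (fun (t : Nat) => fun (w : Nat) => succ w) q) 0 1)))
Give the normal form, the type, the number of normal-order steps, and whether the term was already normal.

reduced normal form:
  vnil (Eq (Eq Nat 1 1) (refl Nat 1) (refl Nat 1))
the term's type:
  Vec (Eq (Eq Nat 1 1) (refl Nat 1) (refl Nat 1)) 0
normal-order step count: 12
already normal: no
first contracted redex: a beta-redex


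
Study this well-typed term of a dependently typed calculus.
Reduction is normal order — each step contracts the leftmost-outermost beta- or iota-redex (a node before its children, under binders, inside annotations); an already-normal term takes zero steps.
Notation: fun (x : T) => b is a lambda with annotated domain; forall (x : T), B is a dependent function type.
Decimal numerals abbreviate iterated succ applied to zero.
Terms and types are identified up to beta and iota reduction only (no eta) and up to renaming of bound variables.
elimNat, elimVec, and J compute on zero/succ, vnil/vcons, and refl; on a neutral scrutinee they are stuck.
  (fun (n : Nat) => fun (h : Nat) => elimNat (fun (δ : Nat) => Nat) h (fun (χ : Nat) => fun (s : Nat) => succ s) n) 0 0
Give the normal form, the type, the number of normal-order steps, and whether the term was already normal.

reduced normal form:
  0
inferred type:
  Nat
steps to reach normal form (normal order): 3
term was already normal: no
first contracted redex: a beta-redex


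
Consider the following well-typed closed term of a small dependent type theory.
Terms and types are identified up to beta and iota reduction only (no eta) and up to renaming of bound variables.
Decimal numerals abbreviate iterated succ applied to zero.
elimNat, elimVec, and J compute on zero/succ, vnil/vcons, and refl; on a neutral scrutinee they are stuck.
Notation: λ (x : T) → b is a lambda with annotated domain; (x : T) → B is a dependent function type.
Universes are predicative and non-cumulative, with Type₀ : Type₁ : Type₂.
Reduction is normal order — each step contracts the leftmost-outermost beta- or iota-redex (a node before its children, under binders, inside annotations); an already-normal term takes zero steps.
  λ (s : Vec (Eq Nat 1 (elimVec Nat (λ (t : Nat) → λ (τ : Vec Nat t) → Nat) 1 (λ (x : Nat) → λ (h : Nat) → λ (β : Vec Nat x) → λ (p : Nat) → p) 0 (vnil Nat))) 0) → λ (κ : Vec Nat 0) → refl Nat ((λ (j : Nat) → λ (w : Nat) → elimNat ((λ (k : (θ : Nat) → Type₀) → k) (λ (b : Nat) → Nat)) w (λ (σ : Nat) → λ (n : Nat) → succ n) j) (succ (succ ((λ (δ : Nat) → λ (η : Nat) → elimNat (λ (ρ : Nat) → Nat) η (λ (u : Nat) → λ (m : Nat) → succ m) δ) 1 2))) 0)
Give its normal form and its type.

resulting normal form:
  λ (s : Vec (Eq Nat 1 1) 0) → λ (t : Vec Nat 0) → refl Nat 5
inferred type:
  (s : Vec (Eq Nat 1 1) 0) → (t : Vec Nat 0) → Eq Nat 5 5
observation: contracting an elimVec iota-redex first, the term normalizes in 26 steps.


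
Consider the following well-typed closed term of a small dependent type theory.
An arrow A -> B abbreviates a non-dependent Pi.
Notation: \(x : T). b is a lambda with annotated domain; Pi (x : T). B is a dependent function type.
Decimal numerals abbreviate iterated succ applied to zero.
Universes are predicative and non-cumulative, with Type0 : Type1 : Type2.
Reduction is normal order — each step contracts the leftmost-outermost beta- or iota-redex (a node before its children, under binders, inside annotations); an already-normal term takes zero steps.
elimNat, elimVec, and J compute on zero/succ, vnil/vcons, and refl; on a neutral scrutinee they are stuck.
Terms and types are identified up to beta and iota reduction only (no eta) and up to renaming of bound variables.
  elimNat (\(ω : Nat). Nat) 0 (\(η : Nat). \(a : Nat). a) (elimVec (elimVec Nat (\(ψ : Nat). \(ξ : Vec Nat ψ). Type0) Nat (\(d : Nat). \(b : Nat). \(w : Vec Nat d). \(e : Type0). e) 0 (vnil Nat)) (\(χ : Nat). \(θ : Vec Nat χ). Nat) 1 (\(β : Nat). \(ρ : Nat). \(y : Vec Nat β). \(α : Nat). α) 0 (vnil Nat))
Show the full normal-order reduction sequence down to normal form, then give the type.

normal-order reduction sequence:
  elimNat (\(ω : Nat). Nat) 0 (\(η : Nat). \(a : Nat). a) (elimVec (elimVec Nat (\(ψ : Nat). \(ξ : Vec Nat ψ). Type0) Nat (\(d : Nat). \(b : Nat). \(w : Vec Nat d). \(e : Type0). e) 0 (vnil Nat)) (\(χ : Nat). \(θ : Vec Nat χ). Nat) 1 (\(β : Nat). \(ρ : Nat). \(y : Vec Nat β). \(α : Nat). α) 0 (vnil Nat))
  ~> elimNat (\(ω : Nat). Nat) 0 (\(η : Nat). \(a : Nat). a) 1
  ~> (\(ω : Nat). \(η : Nat). η) 0 (elimNat (\(a : Nat). Nat) 0 (\(ψ : Nat). \(ξ : Nat). ξ) 0)
  ~> (\(ω : Nat). ω) (elimNat (\(η : Nat). Nat) 0 (\(a : Nat). \(ψ : Nat). ψ) 0)
  ~> elimNat (\(ω : Nat). Nat) 0 (\(η : Nat). \(a : Nat). a) 0
  ~> 0
type:
  Nat


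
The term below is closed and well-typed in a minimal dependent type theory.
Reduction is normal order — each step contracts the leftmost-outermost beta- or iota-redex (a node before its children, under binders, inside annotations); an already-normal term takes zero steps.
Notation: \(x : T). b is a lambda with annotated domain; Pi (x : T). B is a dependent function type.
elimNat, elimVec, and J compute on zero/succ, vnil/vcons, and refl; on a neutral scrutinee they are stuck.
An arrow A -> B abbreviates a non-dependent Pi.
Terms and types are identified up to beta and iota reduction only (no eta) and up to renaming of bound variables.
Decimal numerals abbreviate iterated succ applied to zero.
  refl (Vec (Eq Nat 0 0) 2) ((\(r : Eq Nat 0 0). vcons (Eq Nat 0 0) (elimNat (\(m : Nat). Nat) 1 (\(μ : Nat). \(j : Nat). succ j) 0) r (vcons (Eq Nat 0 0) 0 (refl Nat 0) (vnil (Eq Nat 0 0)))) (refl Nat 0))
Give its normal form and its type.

resulting normal form:
  refl (Vec (Eq Nat 0 0) 2) (vcons (Eq Nat 0 0) 1 (refl Nat 0) (vcons (Eq Nat 0 0) 0 (refl Nat 0) (vnil (Eq Nat 0 0))))
type:
  Eq (Vec (Eq Nat 0 0) 2) (vcons (Eq Nat 0 0) 1 (refl Nat 0) (vcons (Eq Nat 0 0) 0 (refl Nat 0) (vnil (Eq Nat 0 0)))) (vcons (Eq Nat 0 0) 1 (refl Nat 0) (vcons (Eq Nat 0 0) 0 (refl Nat 0) (vnil (Eq Nat 0 0))))


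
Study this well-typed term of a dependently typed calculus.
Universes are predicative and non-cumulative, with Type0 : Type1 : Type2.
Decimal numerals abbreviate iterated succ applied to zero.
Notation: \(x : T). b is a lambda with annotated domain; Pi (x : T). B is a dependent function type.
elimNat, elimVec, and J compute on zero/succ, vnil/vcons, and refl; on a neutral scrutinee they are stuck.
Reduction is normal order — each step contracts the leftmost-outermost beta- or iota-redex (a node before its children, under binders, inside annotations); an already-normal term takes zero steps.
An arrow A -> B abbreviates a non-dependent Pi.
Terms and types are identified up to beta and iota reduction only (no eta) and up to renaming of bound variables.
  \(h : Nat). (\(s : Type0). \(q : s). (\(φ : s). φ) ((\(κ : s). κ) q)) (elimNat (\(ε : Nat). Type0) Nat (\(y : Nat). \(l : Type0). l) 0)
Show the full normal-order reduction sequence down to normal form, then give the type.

reduction (normal order):
  \(h : Nat). (\(s : Type0). \(q : s). (\(φ : s). φ) ((\(κ : s). κ) q)) (elimNat (\(ε : Nat). Type0) Nat (\(y : Nat). \(l : Type0). l) 0)
  ~> \(h : Nat). \(s : elimNat (\(q : Nat). Type0) Nat (\(φ : Nat). \(κ : Type0). κ) 0). (\(ε : elimNat (\(y : Nat). Type0) Nat (\(l : Nat). \(m : Type0). m) 0). ε) ((\(a : elimNat (\(σ : Nat). Type0) Nat (\(u : Nat). \(n : Type0). n) 0). a) s)
  ~> \(h : Nat). \(s : Nat). (\(q : elimNat (\(φ : Nat). Type0) Nat (\(κ : Nat). \(ε : Type0). ε) 0). q) ((\(y : elimNat (\(l : Nat). Type0) Nat (\(m : Nat). \(a : Type0). a) 0). y) s)
  ~> \(h : Nat). \(s : Nat). (\(q : elimNat (\(φ : Nat). Type0) Nat (\(κ : Nat). \(ε : Type0). ε) 0). q) s
  ~> \(h : Nat). \(s : Nat). s
the term's type:
  Nat -> Nat -> Nat


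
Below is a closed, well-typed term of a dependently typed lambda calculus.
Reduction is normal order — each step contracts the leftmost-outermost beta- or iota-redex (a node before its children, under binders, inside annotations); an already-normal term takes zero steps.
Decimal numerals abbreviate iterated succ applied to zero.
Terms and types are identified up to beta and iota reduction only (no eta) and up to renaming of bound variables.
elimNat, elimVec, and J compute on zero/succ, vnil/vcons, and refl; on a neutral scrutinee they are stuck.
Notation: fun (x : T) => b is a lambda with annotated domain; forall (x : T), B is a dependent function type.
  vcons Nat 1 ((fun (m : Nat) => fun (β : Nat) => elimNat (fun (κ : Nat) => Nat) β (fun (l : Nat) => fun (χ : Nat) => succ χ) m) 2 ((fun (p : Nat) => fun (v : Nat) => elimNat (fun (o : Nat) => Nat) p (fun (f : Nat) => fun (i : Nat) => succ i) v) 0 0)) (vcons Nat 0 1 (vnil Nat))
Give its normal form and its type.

reduced normal form:
  vcons Nat 1 2 (vcons Nat 0 1 (vnil Nat))
type:
  Vec Nat 2


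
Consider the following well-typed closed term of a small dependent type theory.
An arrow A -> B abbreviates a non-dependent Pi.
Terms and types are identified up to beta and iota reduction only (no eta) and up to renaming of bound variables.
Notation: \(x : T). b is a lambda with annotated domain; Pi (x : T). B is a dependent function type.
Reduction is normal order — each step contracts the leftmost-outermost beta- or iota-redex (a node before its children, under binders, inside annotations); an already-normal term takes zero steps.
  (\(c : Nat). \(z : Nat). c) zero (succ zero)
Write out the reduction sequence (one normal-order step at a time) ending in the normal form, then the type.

normal-order reduction:
  (\(c : Nat). \(z : Nat). c) zero (succ zero)
  ~> (\(c : Nat). zero) (succ zero)
  ~> zero
type:
  Nat


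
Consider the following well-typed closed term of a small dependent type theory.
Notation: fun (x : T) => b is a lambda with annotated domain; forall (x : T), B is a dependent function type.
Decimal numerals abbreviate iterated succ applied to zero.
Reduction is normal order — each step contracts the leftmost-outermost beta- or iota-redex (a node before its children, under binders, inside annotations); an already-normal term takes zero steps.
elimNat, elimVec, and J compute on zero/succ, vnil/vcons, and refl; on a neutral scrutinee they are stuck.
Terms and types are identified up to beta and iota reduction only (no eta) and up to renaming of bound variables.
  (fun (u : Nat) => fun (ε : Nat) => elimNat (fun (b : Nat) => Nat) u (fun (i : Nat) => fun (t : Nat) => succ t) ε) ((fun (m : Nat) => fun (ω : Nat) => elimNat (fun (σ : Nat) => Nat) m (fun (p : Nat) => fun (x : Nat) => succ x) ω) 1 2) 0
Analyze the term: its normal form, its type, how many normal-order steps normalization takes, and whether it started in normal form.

reduced normal form:
  3
the term's type:
  Nat
normal-order step count: 12
started in normal form: no
first redex: a beta-redex


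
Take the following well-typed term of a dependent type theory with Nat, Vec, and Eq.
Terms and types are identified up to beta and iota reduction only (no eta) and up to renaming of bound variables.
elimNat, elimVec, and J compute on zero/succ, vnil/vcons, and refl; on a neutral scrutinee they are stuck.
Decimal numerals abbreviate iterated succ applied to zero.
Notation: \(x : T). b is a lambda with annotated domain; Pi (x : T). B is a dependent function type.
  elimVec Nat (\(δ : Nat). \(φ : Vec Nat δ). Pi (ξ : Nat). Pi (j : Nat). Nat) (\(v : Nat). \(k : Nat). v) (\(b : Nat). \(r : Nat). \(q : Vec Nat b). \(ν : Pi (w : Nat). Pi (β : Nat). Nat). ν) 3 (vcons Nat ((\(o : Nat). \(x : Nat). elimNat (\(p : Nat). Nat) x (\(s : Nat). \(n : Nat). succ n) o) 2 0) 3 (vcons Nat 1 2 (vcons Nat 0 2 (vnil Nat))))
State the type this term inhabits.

the term's type:
  Pi (δ : Nat). Pi (φ : Nat). Nat


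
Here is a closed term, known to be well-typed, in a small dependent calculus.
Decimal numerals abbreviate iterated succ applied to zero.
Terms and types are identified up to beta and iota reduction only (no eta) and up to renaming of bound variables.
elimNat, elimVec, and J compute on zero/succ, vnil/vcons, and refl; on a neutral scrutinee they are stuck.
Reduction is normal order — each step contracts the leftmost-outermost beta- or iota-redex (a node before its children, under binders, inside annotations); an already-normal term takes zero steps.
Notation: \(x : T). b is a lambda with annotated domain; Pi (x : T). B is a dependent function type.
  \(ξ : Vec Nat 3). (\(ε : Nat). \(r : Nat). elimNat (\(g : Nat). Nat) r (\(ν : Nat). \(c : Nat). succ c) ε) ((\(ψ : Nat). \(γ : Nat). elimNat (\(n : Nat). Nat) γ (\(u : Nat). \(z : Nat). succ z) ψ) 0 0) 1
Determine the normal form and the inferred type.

normal form:
  \(ξ : Vec Nat 3). 1
the term's type:
  Pi (ξ : Vec Nat 3). Nat


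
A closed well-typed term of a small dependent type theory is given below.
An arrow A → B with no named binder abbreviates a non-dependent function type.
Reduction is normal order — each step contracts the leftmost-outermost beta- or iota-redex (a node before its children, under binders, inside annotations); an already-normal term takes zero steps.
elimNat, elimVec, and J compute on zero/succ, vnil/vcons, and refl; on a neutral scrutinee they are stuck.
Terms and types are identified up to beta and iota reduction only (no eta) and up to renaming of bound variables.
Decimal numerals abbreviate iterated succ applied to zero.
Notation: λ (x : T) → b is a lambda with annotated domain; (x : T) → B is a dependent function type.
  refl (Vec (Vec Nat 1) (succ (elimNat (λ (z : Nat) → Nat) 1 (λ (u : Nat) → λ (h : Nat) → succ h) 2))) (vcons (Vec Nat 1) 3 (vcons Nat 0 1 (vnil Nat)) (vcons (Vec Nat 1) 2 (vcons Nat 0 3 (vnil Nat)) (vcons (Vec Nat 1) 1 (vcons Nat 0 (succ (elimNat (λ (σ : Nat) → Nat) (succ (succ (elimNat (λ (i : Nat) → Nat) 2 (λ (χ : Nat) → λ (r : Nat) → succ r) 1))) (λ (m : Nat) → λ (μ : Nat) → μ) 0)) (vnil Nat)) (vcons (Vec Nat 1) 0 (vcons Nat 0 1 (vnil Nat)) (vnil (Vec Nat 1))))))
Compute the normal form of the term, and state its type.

reduced normal form:
  refl (Vec (Vec Nat 1) 4) (vcons (Vec Nat 1) 3 (vcons Nat 0 1 (vnil Nat)) (vcons (Vec Nat 1) 2 (vcons Nat 0 3 (vnil Nat)) (vcons (Vec Nat 1) 1 (vcons Nat 0 6 (vnil Nat)) (vcons (Vec Nat 1) 0 (vcons Nat 0 1 (vnil Nat)) (vnil (Vec Nat 1))))))
the term's type:
  Eq (Vec (Vec Nat 1) 4) (vcons (Vec Nat 1) 3 (vcons Nat 0 1 (vnil Nat)) (vcons (Vec Nat 1) 2 (vcons Nat 0 3 (vnil Nat)) (vcons (Vec Nat 1) 1 (vcons Nat 0 6 (vnil Nat)) (vcons (Vec Nat 1) 0 (vcons Nat 0 1 (vnil Nat)) (vnil (Vec Nat 1)))))) (vcons (Vec Nat 1) 3 (vcons Nat 0 1 (vnil Nat)) (vcons (Vec Nat 1) 2 (vcons Nat 0 3 (vnil Nat)) (vcons (Vec Nat 1) 1 (vcons Nat 0 6 (vnil Nat)) (vcons (Vec Nat 1) 0 (vcons Nat 0 1 (vnil Nat)) (vnil (Vec Nat 1))))))
observation: 12 normal-order steps separate the term from its normal form.


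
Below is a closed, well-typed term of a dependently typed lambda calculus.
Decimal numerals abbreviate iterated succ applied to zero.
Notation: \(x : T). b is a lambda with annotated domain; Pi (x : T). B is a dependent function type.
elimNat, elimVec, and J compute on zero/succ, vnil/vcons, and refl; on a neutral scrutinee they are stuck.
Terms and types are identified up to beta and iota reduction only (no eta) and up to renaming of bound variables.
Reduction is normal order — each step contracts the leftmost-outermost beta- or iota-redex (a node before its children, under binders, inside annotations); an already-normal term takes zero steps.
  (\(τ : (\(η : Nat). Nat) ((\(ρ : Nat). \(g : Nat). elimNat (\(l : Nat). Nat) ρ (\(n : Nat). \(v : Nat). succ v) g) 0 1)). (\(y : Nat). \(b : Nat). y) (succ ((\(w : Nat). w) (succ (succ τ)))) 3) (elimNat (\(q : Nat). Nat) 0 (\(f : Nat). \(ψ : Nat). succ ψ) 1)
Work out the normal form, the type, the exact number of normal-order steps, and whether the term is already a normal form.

normal form:
  4
inferred type:
  Nat
reduction steps (normal order): 8
already normal: no
first contracted redex: a beta-redex


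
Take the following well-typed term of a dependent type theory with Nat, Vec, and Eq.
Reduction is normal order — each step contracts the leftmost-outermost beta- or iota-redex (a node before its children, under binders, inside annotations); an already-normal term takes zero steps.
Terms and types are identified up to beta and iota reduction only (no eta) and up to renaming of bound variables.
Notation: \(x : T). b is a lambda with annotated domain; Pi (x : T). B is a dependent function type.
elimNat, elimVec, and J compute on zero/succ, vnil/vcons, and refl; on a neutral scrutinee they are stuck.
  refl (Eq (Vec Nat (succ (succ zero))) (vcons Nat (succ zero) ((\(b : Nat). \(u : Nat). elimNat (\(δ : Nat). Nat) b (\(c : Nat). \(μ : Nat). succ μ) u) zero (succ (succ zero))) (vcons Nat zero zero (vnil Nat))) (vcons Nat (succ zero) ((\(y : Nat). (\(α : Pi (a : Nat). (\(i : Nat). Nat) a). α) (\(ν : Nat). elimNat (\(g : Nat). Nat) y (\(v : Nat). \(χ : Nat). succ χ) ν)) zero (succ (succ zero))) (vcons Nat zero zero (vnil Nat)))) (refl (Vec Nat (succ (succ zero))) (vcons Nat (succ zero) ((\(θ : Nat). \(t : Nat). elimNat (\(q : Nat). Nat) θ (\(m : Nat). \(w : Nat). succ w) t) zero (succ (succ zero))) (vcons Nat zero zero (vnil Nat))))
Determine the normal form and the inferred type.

normal form:
  refl (Eq (Vec Nat (succ (succ zero))) (vcons Nat (succ zero) (succ (succ zero)) (vcons Nat zero zero (vnil Nat))) (vcons Nat (succ zero) (succ (succ zero)) (vcons Nat zero zero (vnil Nat)))) (refl (Vec Nat (succ (succ zero))) (vcons Nat (succ zero) (succ (succ zero)) (vcons Nat zero zero (vnil Nat))))
type:
  Eq (Eq (Vec Nat (succ (succ zero))) (vcons Nat (succ zero) (succ (succ zero)) (vcons Nat zero zero (vnil Nat))) (vcons Nat (succ zero) (succ (succ zero)) (vcons Nat zero zero (vnil Nat)))) (refl (Vec Nat (succ (succ zero))) (vcons Nat (succ zero) (succ (succ zero)) (vcons Nat zero zero (vnil Nat)))) (refl (Vec Nat (succ (succ zero))) (vcons Nat (succ zero) (succ (succ zero)) (vcons Nat zero zero (vnil Nat))))
observation: 28 normal-order steps separate the term from its normal form.


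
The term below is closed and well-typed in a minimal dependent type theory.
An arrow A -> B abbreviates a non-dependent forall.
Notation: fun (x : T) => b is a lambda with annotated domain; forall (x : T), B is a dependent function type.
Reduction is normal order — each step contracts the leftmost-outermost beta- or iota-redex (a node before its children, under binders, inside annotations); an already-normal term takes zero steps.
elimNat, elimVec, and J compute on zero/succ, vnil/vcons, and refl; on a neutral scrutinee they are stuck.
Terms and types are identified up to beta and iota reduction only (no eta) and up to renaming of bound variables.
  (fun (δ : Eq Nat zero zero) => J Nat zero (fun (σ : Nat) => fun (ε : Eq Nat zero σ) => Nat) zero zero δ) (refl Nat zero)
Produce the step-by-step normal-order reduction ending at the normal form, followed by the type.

reduction (normal order):
  (fun (δ : Eq Nat zero zero) => J Nat zero (fun (σ : Nat) => fun (ε : Eq Nat zero σ) => Nat) zero zero δ) (refl Nat zero)
  ~> J Nat zero (fun (δ : Nat) => fun (σ : Eq Nat zero δ) => Nat) zero zero (refl Nat zero)
  ~> zero
type:
  Nat


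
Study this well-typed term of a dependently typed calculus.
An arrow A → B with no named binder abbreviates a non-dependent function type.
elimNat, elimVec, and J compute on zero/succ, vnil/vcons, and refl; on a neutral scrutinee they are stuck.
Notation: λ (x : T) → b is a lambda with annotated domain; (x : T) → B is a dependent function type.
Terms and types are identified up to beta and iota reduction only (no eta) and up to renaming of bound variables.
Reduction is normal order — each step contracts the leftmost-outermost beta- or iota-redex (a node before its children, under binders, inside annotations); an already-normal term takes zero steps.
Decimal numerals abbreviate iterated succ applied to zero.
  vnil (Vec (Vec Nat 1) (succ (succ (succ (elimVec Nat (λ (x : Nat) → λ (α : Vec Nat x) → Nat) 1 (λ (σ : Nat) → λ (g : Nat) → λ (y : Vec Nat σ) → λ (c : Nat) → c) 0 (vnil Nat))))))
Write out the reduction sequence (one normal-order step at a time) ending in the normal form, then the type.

normal-order reduction sequence:
  vnil (Vec (Vec Nat 1) (succ (succ (succ (elimVec Nat (λ (x : Nat) → λ (α : Vec Nat x) → Nat) 1 (λ (σ : Nat) → λ (g : Nat) → λ (y : Vec Nat σ) → λ (c : Nat) → c) 0 (vnil Nat))))))
  ~> vnil (Vec (Vec Nat 1) 4)
inferred type:
  Vec (Vec (Vec Nat 1) 4) 0


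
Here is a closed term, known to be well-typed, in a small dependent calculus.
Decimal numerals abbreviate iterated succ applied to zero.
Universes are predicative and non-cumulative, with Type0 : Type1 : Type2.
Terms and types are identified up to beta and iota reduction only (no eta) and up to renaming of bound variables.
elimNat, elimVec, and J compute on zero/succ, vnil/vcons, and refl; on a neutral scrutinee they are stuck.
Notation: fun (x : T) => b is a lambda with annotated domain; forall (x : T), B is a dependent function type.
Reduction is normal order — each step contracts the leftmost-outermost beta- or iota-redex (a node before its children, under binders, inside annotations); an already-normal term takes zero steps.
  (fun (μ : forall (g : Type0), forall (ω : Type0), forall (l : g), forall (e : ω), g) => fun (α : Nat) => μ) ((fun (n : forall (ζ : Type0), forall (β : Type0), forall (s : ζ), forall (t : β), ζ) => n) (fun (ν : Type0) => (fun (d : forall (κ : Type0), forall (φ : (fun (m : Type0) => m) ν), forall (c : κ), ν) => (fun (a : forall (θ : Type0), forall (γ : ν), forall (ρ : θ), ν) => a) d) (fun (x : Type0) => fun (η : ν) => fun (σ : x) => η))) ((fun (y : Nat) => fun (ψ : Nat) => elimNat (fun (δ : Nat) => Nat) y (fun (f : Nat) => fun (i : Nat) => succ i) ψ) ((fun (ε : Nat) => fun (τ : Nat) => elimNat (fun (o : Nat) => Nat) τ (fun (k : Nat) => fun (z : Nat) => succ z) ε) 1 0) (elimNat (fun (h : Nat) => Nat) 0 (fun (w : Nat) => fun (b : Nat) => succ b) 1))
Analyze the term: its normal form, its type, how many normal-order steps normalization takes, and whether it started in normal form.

reduced normal form:
  fun (μ : Type0) => fun (g : Type0) => fun (ω : μ) => fun (l : g) => ω
the term's type:
  forall (μ : Type0), forall (g : Type0), forall (ω : μ), forall (l : g), μ
reduction steps (normal order): 5
started in normal form: no
first redex: a beta-redex


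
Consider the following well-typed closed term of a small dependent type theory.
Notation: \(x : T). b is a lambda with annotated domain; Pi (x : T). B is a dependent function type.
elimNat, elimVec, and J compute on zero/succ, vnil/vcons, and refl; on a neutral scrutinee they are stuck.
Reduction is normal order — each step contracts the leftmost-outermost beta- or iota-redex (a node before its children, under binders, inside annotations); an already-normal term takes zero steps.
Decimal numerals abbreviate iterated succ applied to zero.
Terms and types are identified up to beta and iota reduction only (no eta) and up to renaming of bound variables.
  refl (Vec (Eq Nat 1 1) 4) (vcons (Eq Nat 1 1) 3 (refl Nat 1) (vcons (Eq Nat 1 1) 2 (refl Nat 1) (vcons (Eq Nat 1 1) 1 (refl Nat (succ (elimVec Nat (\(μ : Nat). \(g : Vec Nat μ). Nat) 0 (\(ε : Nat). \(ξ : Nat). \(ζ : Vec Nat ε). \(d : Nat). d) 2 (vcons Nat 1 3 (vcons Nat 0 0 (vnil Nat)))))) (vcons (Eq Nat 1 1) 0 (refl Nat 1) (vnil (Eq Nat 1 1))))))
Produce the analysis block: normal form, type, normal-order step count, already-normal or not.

resulting normal form:
  refl (Vec (Eq Nat 1 1) 4) (vcons (Eq Nat 1 1) 3 (refl Nat 1) (vcons (Eq Nat 1 1) 2 (refl Nat 1) (vcons (Eq Nat 1 1) 1 (refl Nat 1) (vcons (Eq Nat 1 1) 0 (refl Nat 1) (vnil (Eq Nat 1 1))))))
the term's type:
  Eq (Vec (Eq Nat 1 1) 4) (vcons (Eq Nat 1 1) 3 (refl Nat 1) (vcons (Eq Nat 1 1) 2 (refl Nat 1) (vcons (Eq Nat 1 1) 1 (refl Nat 1) (vcons (Eq Nat 1 1) 0 (refl Nat 1) (vnil (Eq Nat 1 1)))))) (vcons (Eq Nat 1 1) 3 (refl Nat 1) (vcons (Eq Nat 1 1) 2 (refl Nat 1) (vcons (Eq Nat 1 1) 1 (refl Nat 1) (vcons (Eq Nat 1 1) 0 (refl Nat 1) (vnil (Eq Nat 1 1))))))
normal-order step count: 11
started in normal form: no
first contracted redex: an elimVec iota-redex


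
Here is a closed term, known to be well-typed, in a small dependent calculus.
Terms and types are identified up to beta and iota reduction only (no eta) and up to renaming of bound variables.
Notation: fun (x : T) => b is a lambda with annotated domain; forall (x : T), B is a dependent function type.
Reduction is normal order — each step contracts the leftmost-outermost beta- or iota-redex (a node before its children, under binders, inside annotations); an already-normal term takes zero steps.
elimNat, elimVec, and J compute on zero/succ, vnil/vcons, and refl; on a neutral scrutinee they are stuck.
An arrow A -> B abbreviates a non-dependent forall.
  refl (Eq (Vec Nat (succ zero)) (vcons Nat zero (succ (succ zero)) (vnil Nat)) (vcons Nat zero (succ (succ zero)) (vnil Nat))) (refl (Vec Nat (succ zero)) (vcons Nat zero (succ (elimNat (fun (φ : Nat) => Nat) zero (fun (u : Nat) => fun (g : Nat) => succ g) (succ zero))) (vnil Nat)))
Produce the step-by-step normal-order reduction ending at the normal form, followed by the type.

normal-order reduction:
  refl (Eq (Vec Nat (succ zero)) (vcons Nat zero (succ (succ zero)) (vnil Nat)) (vcons Nat zero (succ (succ zero)) (vnil Nat))) (refl (Vec Nat (succ zero)) (vcons Nat zero (succ (elimNat (fun (φ : Nat) => Nat) zero (fun (u : Nat) => fun (g : Nat) => succ g) (succ zero))) (vnil Nat)))
  ~> refl (Eq (Vec Nat (succ zero)) (vcons Nat zero (succ (succ zero)) (vnil Nat)) (vcons Nat zero (succ (succ zero)) (vnil Nat))) (refl (Vec Nat (succ zero)) (vcons Nat zero (succ ((fun (φ : Nat) => fun (u : Nat) => succ u) zero (elimNat (fun (g : Nat) => Nat) zero (fun (β : Nat) => fun (c : Nat) => succ c) zero))) (vnil Nat)))
  ~> refl (Eq (Vec Nat (succ zero)) (vcons Nat zero (succ (succ zero)) (vnil Nat)) (vcons Nat zero (succ (succ zero)) (vnil Nat))) (refl (Vec Nat (succ zero)) (vcons Nat zero (succ ((fun (φ : Nat) => succ φ) (elimNat (fun (u : Nat) => Nat) zero (fun (g : Nat) => fun (β : Nat) => succ β) zero))) (vnil Nat)))
  ~> refl (Eq (Vec Nat (succ zero)) (vcons Nat zero (succ (succ zero)) (vnil Nat)) (vcons Nat zero (succ (succ zero)) (vnil Nat))) (refl (Vec Nat (succ zero)) (vcons Nat zero (succ (succ (elimNat (fun (φ : Nat) => Nat) zero (fun (u : Nat) => fun (g : Nat) => succ g) zero))) (vnil Nat)))
  ~> refl (Eq (Vec Nat (succ zero)) (vcons Nat zero (succ (succ zero)) (vnil Nat)) (vcons Nat zero (succ (succ zero)) (vnil Nat))) (refl (Vec Nat (succ zero)) (vcons Nat zero (succ (succ zero)) (vnil Nat)))
type:
  Eq (Eq (Vec Nat (succ zero)) (vcons Nat zero (succ (succ zero)) (vnil Nat)) (vcons Nat zero (succ (succ zero)) (vnil Nat))) (refl (Vec Nat (succ zero)) (vcons Nat zero (succ (succ zero)) (vnil Nat))) (refl (Vec Nat (succ zero)) (vcons Nat zero (succ (succ zero)) (vnil Nat)))


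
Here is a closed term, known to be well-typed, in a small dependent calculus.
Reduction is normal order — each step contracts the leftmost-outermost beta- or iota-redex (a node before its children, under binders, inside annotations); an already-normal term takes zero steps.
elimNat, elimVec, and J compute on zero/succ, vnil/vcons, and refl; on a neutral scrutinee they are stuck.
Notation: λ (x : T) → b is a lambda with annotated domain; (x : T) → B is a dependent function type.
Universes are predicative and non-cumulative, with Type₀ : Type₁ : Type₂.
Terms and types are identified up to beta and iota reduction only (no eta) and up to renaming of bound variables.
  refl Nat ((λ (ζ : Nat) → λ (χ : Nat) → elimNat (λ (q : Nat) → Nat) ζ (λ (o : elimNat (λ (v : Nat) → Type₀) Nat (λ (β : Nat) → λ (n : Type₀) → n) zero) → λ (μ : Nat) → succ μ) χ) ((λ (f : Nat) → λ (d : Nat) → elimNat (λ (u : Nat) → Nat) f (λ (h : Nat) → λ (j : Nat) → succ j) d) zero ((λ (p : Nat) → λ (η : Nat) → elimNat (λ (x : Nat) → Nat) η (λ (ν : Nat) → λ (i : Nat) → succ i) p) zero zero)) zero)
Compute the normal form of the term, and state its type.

reduced normal form:
  refl Nat zero
type:
  Eq Nat zero zero
observation: reduction starts at a beta-redex, and 9 normal-order steps reach the normal form.


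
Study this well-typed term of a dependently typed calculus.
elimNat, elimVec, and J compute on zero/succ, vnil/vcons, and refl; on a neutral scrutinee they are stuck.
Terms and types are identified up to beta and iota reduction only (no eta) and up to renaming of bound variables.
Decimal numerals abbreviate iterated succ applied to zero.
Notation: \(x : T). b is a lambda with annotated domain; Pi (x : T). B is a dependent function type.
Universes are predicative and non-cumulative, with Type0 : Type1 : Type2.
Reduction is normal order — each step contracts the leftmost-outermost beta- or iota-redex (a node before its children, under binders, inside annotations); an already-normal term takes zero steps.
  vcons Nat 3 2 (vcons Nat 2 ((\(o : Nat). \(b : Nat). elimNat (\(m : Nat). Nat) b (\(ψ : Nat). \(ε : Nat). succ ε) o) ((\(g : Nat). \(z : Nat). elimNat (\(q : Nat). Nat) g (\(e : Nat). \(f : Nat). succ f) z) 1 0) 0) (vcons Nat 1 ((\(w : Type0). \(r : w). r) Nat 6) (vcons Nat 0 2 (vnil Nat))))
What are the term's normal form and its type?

reduced normal form:
  vcons Nat 3 2 (vcons Nat 2 1 (vcons Nat 1 6 (vcons Nat 0 2 (vnil Nat))))
type:
  Vec Nat 4
observation: the first redex contracted is a beta-redex; the normal form is reached in 11 normal-order steps.
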